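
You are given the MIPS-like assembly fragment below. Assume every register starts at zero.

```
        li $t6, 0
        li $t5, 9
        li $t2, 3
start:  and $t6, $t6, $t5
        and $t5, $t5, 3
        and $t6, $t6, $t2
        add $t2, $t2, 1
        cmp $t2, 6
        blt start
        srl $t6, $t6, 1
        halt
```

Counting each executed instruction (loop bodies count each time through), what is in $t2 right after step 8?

4

li $t6, 0 → $t6=0
li $t5, 9 → $t5=9
li $t2, 3 → $t2=3
and $t6, $t6, $t5 → $t6=0&9=0
and $t5, $t5, 3 → $t5=9&3=1
and $t6, $t6, $t2 → $t6=0&3=0
add $t2, $t2, 1 → $t2=3+1=4
cmp $t2, 6  (cmp 4,6)
After step 8: $t2 = 4.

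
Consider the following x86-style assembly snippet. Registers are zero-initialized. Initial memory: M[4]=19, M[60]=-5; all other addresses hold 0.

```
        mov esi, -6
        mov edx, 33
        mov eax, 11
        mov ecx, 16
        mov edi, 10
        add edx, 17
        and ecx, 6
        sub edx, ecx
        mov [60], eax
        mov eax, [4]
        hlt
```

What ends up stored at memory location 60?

11

mov esi, -6 → esi=-6
mov edx, 33 → edx=33
mov eax, 11 → eax=11
mov ecx, 16 → ecx=16
mov edi, 10 → edi=10
add edx, 17 → edx=33+17=50
and ecx, 6 → ecx=16&6=0
sub edx, ecx → edx=50-0=50
mov [60], eax → M[60]=11
mov eax, [4] → eax=M[4]=19
halt.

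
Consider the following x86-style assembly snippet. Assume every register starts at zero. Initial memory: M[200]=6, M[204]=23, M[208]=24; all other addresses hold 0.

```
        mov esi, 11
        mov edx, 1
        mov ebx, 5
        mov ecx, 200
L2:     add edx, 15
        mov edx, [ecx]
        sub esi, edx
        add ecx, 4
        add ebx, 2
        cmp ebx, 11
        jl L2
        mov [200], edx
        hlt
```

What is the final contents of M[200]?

24

mov esi, 11 → esi=11
mov edx, 1 → edx=1
mov ebx, 5 → ebx=5
mov ecx, 200 → ecx=200
add edx, 15 → edx=1+15=16
mov edx, [ecx] → edx=M[200]=6
sub esi, edx → esi=11-6=5
add ecx, 4 → ecx=200+4=204
add ebx, 2 → ebx=5+2=7
cmp ebx, 11  (cmp 7,11)
jl L2: taken
add edx, 15 → edx=6+15=21
mov edx, [ecx] → edx=M[204]=23
sub esi, edx → esi=5-23=-18
add ecx, 4 → ecx=204+4=208
add ebx, 2 → ebx=7+2=9
cmp ebx, 11  (cmp 9,11)
jl L2: taken
add edx, 15 → edx=23+15=38
mov edx, [ecx] → edx=M[208]=24
sub esi, edx → esi=(-18)-24=-42
add ecx, 4 → ecx=208+4=212
add ebx, 2 → ebx=9+2=11
cmp ebx, 11  (cmp 11,11)
jl L2: not taken
mov [200], edx → M[200]=24
halt.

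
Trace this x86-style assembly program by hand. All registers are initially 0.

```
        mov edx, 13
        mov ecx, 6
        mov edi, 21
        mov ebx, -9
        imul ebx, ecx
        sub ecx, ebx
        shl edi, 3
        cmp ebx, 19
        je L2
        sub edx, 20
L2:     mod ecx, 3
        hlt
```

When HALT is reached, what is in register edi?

after mov edx, 13: edx=13
after mov ecx, 6: ecx=6
after mov edi, 21: edi=21
after mov ebx, -9: ebx=-9
after imul ebx, ecx: ebx=(-9)*6=-54
after sub ecx, ebx: ecx=6-(-54)=60
after shl edi, 3: edi=21<<3=168
cmp ebx, 19  (cmp -54,19)
je L2: not taken
after sub edx, 20: edx=13-20=-7
after mod ecx, 3: ecx=60%3=0
halt.

168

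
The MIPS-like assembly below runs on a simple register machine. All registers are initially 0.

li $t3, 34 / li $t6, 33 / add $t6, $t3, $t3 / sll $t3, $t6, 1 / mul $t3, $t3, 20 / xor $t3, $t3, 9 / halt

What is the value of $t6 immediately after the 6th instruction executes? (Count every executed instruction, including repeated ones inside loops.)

$t3=34
$t6=33
$t6=34+34=68
$t3=68<<1=136
$t3=136*20=2720
$t3=2720^9=2729
After step 6: $t6 = 68.

68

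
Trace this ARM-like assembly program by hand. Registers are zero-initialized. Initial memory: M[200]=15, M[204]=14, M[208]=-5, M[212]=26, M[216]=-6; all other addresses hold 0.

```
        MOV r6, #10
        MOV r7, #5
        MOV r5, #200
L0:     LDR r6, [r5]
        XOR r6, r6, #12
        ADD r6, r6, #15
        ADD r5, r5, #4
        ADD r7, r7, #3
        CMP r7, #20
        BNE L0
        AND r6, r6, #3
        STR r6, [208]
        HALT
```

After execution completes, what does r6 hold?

1

r6=10
r7=5
r5=200
r6=M[200]=15
r6=15^12=3
r6=3+15=18
r5=200+4=204
r7=5+3=8
CMP r7, #20  (cmp 8,20)
BNE L0: taken
r6=M[204]=14
r6=14^12=2
r6=2+15=17
r5=204+4=208
r7=8+3=11
CMP r7, #20  (cmp 11,20)
BNE L0: taken
r6=M[208]=-5
r6=(-5)^12=-9
r6=(-9)+15=6
r5=208+4=212
r7=11+3=14
CMP r7, #20  (cmp 14,20)
BNE L0: taken
r6=M[212]=26
r6=26^12=22
r6=22+15=37
r5=212+4=216
r7=14+3=17
CMP r7, #20  (cmp 17,20)
BNE L0: taken
r6=M[216]=-6
r6=(-6)^12=-10
r6=(-10)+15=5
r5=216+4=220
r7=17+3=20
CMP r7, #20  (cmp 20,20)
BNE L0: not taken
r6=5&3=1
STR r6, [208] → M[208]=1
halt.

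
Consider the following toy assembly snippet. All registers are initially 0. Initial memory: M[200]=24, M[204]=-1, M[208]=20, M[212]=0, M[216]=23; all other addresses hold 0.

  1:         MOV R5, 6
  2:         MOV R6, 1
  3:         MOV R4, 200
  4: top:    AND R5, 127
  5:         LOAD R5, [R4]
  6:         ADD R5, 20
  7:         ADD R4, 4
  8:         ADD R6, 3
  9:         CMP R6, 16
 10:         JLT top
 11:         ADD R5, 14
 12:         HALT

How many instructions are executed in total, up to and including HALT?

after MOV R5, 6: R5=6
after MOV R6, 1: R6=1
after MOV R4, 200: R4=200
after AND R5, 127: R5=6&127=6
after LOAD R5, [R4]: R5=M[200]=24
after ADD R5, 20: R5=24+20=44
after ADD R4, 4: R4=200+4=204
after ADD R6, 3: R6=1+3=4
CMP R6, 16  (cmp 4,16)
JLT top: taken
after AND R5, 127: R5=44&127=44
after LOAD R5, [R4]: R5=M[204]=-1
after ADD R5, 20: R5=(-1)+20=19
after ADD R4, 4: R4=204+4=208
after ADD R6, 3: R6=4+3=7
CMP R6, 16  (cmp 7,16)
JLT top: taken
after AND R5, 127: R5=19&127=19
after LOAD R5, [R4]: R5=M[208]=20
after ADD R5, 20: R5=20+20=40
after ADD R4, 4: R4=208+4=212
after ADD R6, 3: R6=7+3=10
CMP R6, 16  (cmp 10,16)
JLT top: taken
after AND R5, 127: R5=40&127=40
after LOAD R5, [R4]: R5=M[212]=0
after ADD R5, 20: R5=0+20=20
after ADD R4, 4: R4=212+4=216
after ADD R6, 3: R6=10+3=13
CMP R6, 16  (cmp 13,16)
JLT top: taken
after AND R5, 127: R5=20&127=20
after LOAD R5, [R4]: R5=M[216]=23
after ADD R5, 20: R5=23+20=43
after ADD R4, 4: R4=216+4=220
after ADD R6, 3: R6=13+3=16
CMP R6, 16  (cmp 16,16)
JLT top: not taken
after ADD R5, 14: R5=43+14=57
halt.
Total executed instructions: 40.

40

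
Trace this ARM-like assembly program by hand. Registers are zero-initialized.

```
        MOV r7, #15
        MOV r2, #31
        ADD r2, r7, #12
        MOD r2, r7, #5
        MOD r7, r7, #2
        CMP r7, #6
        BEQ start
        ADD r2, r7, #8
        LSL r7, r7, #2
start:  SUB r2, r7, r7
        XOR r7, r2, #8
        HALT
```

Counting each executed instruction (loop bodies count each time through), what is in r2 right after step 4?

MOV r7, #15 → r7=15
MOV r2, #31 → r2=31
ADD r2, r7, #12 → r2=15+12=27
MOD r2, r7, #5 → r2=15%5=0
After step 4: r2 = 0.

0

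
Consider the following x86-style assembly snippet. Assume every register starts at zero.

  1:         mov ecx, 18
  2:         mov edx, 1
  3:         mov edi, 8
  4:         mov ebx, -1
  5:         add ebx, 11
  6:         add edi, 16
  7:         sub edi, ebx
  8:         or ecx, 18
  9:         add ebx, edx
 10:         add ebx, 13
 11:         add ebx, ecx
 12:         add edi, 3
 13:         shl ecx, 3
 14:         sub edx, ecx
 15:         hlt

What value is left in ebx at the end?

42

mov ecx, 18 → ecx=18
mov edx, 1 → edx=1
mov edi, 8 → edi=8
mov ebx, -1 → ebx=-1
add ebx, 11 → ebx=(-1)+11=10
add edi, 16 → edi=8+16=24
sub edi, ebx → edi=24-10=14
or ecx, 18 → ecx=18|18=18
add ebx, edx → ebx=10+1=11
add ebx, 13 → ebx=11+13=24
add ebx, ecx → ebx=24+18=42
add edi, 3 → edi=14+3=17
shl ecx, 3 → ecx=18<<3=144
sub edx, ecx → edx=1-144=-143
halt.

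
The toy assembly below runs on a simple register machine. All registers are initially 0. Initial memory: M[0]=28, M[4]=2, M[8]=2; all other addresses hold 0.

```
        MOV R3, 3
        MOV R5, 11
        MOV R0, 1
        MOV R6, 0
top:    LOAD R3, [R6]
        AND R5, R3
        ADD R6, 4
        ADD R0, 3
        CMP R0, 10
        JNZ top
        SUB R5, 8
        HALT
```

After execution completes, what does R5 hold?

after MOV R3, 3: R3=3
after MOV R5, 11: R5=11
after MOV R0, 1: R0=1
after MOV R6, 0: R6=0
after LOAD R3, [R6]: R3=M[0]=28
after AND R5, R3: R5=11&28=8
after ADD R6, 4: R6=0+4=4
after ADD R0, 3: R0=1+3=4
CMP R0, 10  (cmp 4,10)
JNZ top: taken
after LOAD R3, [R6]: R3=M[4]=2
after AND R5, R3: R5=8&2=0
after ADD R6, 4: R6=4+4=8
after ADD R0, 3: R0=4+3=7
CMP R0, 10  (cmp 7,10)
JNZ top: taken
after LOAD R3, [R6]: R3=M[8]=2
after AND R5, R3: R5=0&2=0
after ADD R6, 4: R6=8+4=12
after ADD R0, 3: R0=7+3=10
CMP R0, 10  (cmp 10,10)
JNZ top: not taken
after SUB R5, 8: R5=0-8=-8
halt.

-8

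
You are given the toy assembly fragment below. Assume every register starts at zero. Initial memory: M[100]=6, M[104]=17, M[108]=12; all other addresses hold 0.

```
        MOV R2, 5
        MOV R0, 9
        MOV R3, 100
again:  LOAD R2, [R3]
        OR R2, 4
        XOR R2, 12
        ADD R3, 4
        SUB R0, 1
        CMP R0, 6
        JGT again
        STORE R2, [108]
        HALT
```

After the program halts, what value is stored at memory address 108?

0

after MOV R2, 5: R2=5
after MOV R0, 9: R0=9
after MOV R3, 100: R3=100
after LOAD R2, [R3]: R2=M[100]=6
after OR R2, 4: R2=6|4=6
after XOR R2, 12: R2=6^12=10
after ADD R3, 4: R3=100+4=104
after SUB R0, 1: R0=9-1=8
CMP R0, 6  (cmp 8,6)
JGT again: taken
after LOAD R2, [R3]: R2=M[104]=17
after OR R2, 4: R2=17|4=21
after XOR R2, 12: R2=21^12=25
after ADD R3, 4: R3=104+4=108
after SUB R0, 1: R0=8-1=7
CMP R0, 6  (cmp 7,6)
JGT again: taken
after LOAD R2, [R3]: R2=M[108]=12
after OR R2, 4: R2=12|4=12
after XOR R2, 12: R2=12^12=0
after ADD R3, 4: R3=108+4=112
after SUB R0, 1: R0=7-1=6
CMP R0, 6  (cmp 6,6)
JGT again: not taken
STORE R2, [108] → M[108]=0
halt.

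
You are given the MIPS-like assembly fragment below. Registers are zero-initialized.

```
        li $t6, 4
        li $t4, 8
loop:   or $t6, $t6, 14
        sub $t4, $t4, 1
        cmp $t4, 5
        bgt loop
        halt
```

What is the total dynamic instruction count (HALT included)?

15

after li $t6, 4: $t6=4
after li $t4, 8: $t4=8
after or $t6, $t6, 14: $t6=4|14=14
after sub $t4, $t4, 1: $t4=8-1=7
cmp $t4, 5  (cmp 7,5)
bgt loop: taken
after or $t6, $t6, 14: $t6=14|14=14
after sub $t4, $t4, 1: $t4=7-1=6
cmp $t4, 5  (cmp 6,5)
bgt loop: taken
after or $t6, $t6, 14: $t6=14|14=14
after sub $t4, $t4, 1: $t4=6-1=5
cmp $t4, 5  (cmp 5,5)
bgt loop: not taken
halt.
Total executed instructions: 15.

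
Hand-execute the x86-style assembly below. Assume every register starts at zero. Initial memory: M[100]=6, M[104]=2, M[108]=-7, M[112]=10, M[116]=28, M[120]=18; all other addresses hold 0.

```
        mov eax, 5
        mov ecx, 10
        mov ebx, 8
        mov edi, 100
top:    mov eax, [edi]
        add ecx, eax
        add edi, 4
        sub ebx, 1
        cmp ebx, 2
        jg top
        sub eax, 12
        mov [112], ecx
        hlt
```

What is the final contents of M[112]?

eax=5
ecx=10
ebx=8
edi=100
eax=M[100]=6
ecx=10+6=16
edi=100+4=104
ebx=8-1=7
cmp ebx, 2  (cmp 7,2)
jg top: taken
eax=M[104]=2
ecx=16+2=18
edi=104+4=108
ebx=7-1=6
cmp ebx, 2  (cmp 6,2)
jg top: taken
eax=M[108]=-7
ecx=18+(-7)=11
edi=108+4=112
ebx=6-1=5
cmp ebx, 2  (cmp 5,2)
jg top: taken
eax=M[112]=10
ecx=11+10=21
edi=112+4=116
ebx=5-1=4
cmp ebx, 2  (cmp 4,2)
jg top: taken
eax=M[116]=28
ecx=21+28=49
edi=116+4=120
ebx=4-1=3
cmp ebx, 2  (cmp 3,2)
jg top: taken
eax=M[120]=18
ecx=49+18=67
edi=120+4=124
ebx=3-1=2
cmp ebx, 2  (cmp 2,2)
jg top: not taken
eax=18-12=6
mov [112], ecx → M[112]=67
halt.

67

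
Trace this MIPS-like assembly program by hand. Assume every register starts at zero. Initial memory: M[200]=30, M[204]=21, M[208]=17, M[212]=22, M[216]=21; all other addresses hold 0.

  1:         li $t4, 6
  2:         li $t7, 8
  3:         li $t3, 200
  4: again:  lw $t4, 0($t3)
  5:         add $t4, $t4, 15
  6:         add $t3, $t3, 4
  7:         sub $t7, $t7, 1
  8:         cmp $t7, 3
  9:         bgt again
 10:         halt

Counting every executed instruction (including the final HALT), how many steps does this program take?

li $t4, 6 → $t4=6
li $t7, 8 → $t7=8
li $t3, 200 → $t3=200
lw $t4, 0($t3) → $t4=M[200]=30
add $t4, $t4, 15 → $t4=30+15=45
add $t3, $t3, 4 → $t3=200+4=204
sub $t7, $t7, 1 → $t7=8-1=7
cmp $t7, 3  (cmp 7,3)
bgt again: taken
lw $t4, 0($t3) → $t4=M[204]=21
add $t4, $t4, 15 → $t4=21+15=36
add $t3, $t3, 4 → $t3=204+4=208
sub $t7, $t7, 1 → $t7=7-1=6
cmp $t7, 3  (cmp 6,3)
bgt again: taken
lw $t4, 0($t3) → $t4=M[208]=17
add $t4, $t4, 15 → $t4=17+15=32
add $t3, $t3, 4 → $t3=208+4=212
sub $t7, $t7, 1 → $t7=6-1=5
cmp $t7, 3  (cmp 5,3)
bgt again: taken
lw $t4, 0($t3) → $t4=M[212]=22
add $t4, $t4, 15 → $t4=22+15=37
add $t3, $t3, 4 → $t3=212+4=216
sub $t7, $t7, 1 → $t7=5-1=4
cmp $t7, 3  (cmp 4,3)
bgt again: taken
lw $t4, 0($t3) → $t4=M[216]=21
add $t4, $t4, 15 → $t4=21+15=36
add $t3, $t3, 4 → $t3=216+4=220
sub $t7, $t7, 1 → $t7=4-1=3
cmp $t7, 3  (cmp 3,3)
bgt again: not taken
halt.
Total executed instructions: 34.

34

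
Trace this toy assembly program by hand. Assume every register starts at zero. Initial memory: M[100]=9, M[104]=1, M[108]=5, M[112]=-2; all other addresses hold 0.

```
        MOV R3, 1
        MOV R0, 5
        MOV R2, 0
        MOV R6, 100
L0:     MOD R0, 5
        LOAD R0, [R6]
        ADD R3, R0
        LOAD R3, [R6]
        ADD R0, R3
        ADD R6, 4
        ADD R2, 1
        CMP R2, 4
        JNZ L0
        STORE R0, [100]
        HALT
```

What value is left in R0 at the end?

MOV R3, 1 → R3=1
MOV R0, 5 → R0=5
MOV R2, 0 → R2=0
MOV R6, 100 → R6=100
MOD R0, 5 → R0=5%5=0
LOAD R0, [R6] → R0=M[100]=9
ADD R3, R0 → R3=1+9=10
LOAD R3, [R6] → R3=M[100]=9
ADD R0, R3 → R0=9+9=18
ADD R6, 4 → R6=100+4=104
ADD R2, 1 → R2=0+1=1
CMP R2, 4  (cmp 1,4)
JNZ L0: taken
MOD R0, 5 → R0=18%5=3
LOAD R0, [R6] → R0=M[104]=1
ADD R3, R0 → R3=9+1=10
LOAD R3, [R6] → R3=M[104]=1
ADD R0, R3 → R0=1+1=2
ADD R6, 4 → R6=104+4=108
ADD R2, 1 → R2=1+1=2
CMP R2, 4  (cmp 2,4)
JNZ L0: taken
MOD R0, 5 → R0=2%5=2
LOAD R0, [R6] → R0=M[108]=5
ADD R3, R0 → R3=1+5=6
LOAD R3, [R6] → R3=M[108]=5
ADD R0, R3 → R0=5+5=10
ADD R6, 4 → R6=108+4=112
ADD R2, 1 → R2=2+1=3
CMP R2, 4  (cmp 3,4)
JNZ L0: taken
MOD R0, 5 → R0=10%5=0
LOAD R0, [R6] → R0=M[112]=-2
ADD R3, R0 → R3=5+(-2)=3
LOAD R3, [R6] → R3=M[112]=-2
ADD R0, R3 → R0=(-2)+(-2)=-4
ADD R6, 4 → R6=112+4=116
ADD R2, 1 → R2=3+1=4
CMP R2, 4  (cmp 4,4)
JNZ L0: not taken
STORE R0, [100] → M[100]=-4
halt.

-4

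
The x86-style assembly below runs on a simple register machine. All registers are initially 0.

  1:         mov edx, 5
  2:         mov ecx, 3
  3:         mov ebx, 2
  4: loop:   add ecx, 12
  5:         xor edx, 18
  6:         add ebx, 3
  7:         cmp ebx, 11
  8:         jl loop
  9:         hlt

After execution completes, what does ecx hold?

39

edx=5
ecx=3
ebx=2
ecx=3+12=15
edx=5^18=23
ebx=2+3=5
cmp ebx, 11  (cmp 5,11)
jl loop: taken
ecx=15+12=27
edx=23^18=5
ebx=5+3=8
cmp ebx, 11  (cmp 8,11)
jl loop: taken
ecx=27+12=39
edx=5^18=23
ebx=8+3=11
cmp ebx, 11  (cmp 11,11)
jl loop: not taken
halt.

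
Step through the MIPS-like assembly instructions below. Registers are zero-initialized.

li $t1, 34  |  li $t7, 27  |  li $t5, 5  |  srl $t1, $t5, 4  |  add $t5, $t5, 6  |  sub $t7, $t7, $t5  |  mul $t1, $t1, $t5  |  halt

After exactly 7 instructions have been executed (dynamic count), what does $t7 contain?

16

$t1=34
$t7=27
$t5=5
$t1=5>>4=0
$t5=5+6=11
$t7=27-11=16
$t1=0*11=0
After step 7: $t7 = 16.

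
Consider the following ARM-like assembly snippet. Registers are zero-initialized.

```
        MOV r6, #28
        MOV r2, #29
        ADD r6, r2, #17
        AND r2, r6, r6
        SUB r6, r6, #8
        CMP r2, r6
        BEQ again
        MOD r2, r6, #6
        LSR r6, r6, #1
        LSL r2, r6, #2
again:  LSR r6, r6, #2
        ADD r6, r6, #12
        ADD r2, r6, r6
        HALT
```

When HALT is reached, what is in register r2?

32

MOV r6, #28 → r6=28
MOV r2, #29 → r2=29
ADD r6, r2, #17 → r6=29+17=46
AND r2, r6, r6 → r2=46&46=46
SUB r6, r6, #8 → r6=46-8=38
CMP r2, r6  (cmp 46,38)
BEQ again: not taken
MOD r2, r6, #6 → r2=38%6=2
LSR r6, r6, #1 → r6=38>>1=19
LSL r2, r6, #2 → r2=19<<2=76
LSR r6, r6, #2 → r6=19>>2=4
ADD r6, r6, #12 → r6=4+12=16
ADD r2, r6, r6 → r2=16+16=32
halt.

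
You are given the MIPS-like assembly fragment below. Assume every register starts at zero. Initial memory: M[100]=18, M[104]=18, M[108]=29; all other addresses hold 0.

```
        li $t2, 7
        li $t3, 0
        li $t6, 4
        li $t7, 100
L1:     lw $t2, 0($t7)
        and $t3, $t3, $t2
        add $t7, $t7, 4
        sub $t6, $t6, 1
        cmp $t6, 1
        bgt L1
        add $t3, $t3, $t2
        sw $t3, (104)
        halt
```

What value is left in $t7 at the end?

after li $t2, 7: $t2=7
after li $t3, 0: $t3=0
after li $t6, 4: $t6=4
after li $t7, 100: $t7=100
after lw $t2, 0($t7): $t2=M[100]=18
after and $t3, $t3, $t2: $t3=0&18=0
after add $t7, $t7, 4: $t7=100+4=104
after sub $t6, $t6, 1: $t6=4-1=3
cmp $t6, 1  (cmp 3,1)
bgt L1: taken
after lw $t2, 0($t7): $t2=M[104]=18
after and $t3, $t3, $t2: $t3=0&18=0
after add $t7, $t7, 4: $t7=104+4=108
after sub $t6, $t6, 1: $t6=3-1=2
cmp $t6, 1  (cmp 2,1)
bgt L1: taken
after lw $t2, 0($t7): $t2=M[108]=29
after and $t3, $t3, $t2: $t3=0&29=0
after add $t7, $t7, 4: $t7=108+4=112
after sub $t6, $t6, 1: $t6=2-1=1
cmp $t6, 1  (cmp 1,1)
bgt L1: not taken
after add $t3, $t3, $t2: $t3=0+29=29
sw $t3, (104) → M[104]=29
halt.

112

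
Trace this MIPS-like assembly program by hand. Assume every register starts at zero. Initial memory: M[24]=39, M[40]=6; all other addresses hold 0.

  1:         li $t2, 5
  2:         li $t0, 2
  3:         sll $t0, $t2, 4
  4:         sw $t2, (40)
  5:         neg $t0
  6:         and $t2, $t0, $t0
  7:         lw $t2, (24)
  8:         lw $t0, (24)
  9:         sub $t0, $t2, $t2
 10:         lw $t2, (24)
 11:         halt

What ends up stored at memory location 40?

after li $t2, 5: $t2=5
after li $t0, 2: $t0=2
after sll $t0, $t2, 4: $t0=5<<4=80
sw $t2, (40) → M[40]=5
after neg $t0: $t0=-(80)=-80
after and $t2, $t0, $t0: $t2=(-80)&(-80)=-80
after lw $t2, (24): $t2=M[24]=39
after lw $t0, (24): $t0=M[24]=39
after sub $t0, $t2, $t2: $t0=39-39=0
after lw $t2, (24): $t2=M[24]=39
halt.

5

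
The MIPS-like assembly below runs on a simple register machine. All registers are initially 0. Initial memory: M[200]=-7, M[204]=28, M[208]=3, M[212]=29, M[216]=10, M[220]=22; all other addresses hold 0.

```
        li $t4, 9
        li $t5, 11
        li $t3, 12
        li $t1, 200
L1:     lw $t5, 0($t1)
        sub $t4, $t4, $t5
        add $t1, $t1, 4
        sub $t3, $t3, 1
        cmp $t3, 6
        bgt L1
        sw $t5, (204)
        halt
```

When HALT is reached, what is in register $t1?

after li $t4, 9: $t4=9
after li $t5, 11: $t5=11
after li $t3, 12: $t3=12
after li $t1, 200: $t1=200
after lw $t5, 0($t1): $t5=M[200]=-7
after sub $t4, $t4, $t5: $t4=9-(-7)=16
after add $t1, $t1, 4: $t1=200+4=204
after sub $t3, $t3, 1: $t3=12-1=11
cmp $t3, 6  (cmp 11,6)
bgt L1: taken
after lw $t5, 0($t1): $t5=M[204]=28
after sub $t4, $t4, $t5: $t4=16-28=-12
after add $t1, $t1, 4: $t1=204+4=208
after sub $t3, $t3, 1: $t3=11-1=10
cmp $t3, 6  (cmp 10,6)
bgt L1: taken
after lw $t5, 0($t1): $t5=M[208]=3
after sub $t4, $t4, $t5: $t4=(-12)-3=-15
after add $t1, $t1, 4: $t1=208+4=212
after sub $t3, $t3, 1: $t3=10-1=9
cmp $t3, 6  (cmp 9,6)
bgt L1: taken
after lw $t5, 0($t1): $t5=M[212]=29
after sub $t4, $t4, $t5: $t4=(-15)-29=-44
after add $t1, $t1, 4: $t1=212+4=216
after sub $t3, $t3, 1: $t3=9-1=8
cmp $t3, 6  (cmp 8,6)
bgt L1: taken
after lw $t5, 0($t1): $t5=M[216]=10
after sub $t4, $t4, $t5: $t4=(-44)-10=-54
after add $t1, $t1, 4: $t1=216+4=220
after sub $t3, $t3, 1: $t3=8-1=7
cmp $t3, 6  (cmp 7,6)
bgt L1: taken
after lw $t5, 0($t1): $t5=M[220]=22
after sub $t4, $t4, $t5: $t4=(-54)-22=-76
after add $t1, $t1, 4: $t1=220+4=224
after sub $t3, $t3, 1: $t3=7-1=6
cmp $t3, 6  (cmp 6,6)
bgt L1: not taken
sw $t5, (204) → M[204]=22
halt.

224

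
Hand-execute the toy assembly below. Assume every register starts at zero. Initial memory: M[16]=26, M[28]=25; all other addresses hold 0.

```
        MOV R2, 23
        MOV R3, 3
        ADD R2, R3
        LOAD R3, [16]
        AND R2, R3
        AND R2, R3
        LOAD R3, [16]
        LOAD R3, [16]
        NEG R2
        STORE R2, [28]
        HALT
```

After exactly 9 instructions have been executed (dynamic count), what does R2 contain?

MOV R2, 23 → R2=23
MOV R3, 3 → R3=3
ADD R2, R3 → R2=23+3=26
LOAD R3, [16] → R3=M[16]=26
AND R2, R3 → R2=26&26=26
AND R2, R3 → R2=26&26=26
LOAD R3, [16] → R3=M[16]=26
LOAD R3, [16] → R3=M[16]=26
NEG R2 → R2=-(26)=-26
After step 9: R2 = -26.

-26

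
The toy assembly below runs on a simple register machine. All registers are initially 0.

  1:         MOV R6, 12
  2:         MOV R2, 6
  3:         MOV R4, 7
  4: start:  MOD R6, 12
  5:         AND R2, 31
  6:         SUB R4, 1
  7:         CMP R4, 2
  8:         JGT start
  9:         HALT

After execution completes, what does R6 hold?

0

R6=12
R2=6
R4=7
R6=12%12=0
R2=6&31=6
R4=7-1=6
CMP R4, 2  (cmp 6,2)
JGT start: taken
R6=0%12=0
R2=6&31=6
R4=6-1=5
CMP R4, 2  (cmp 5,2)
JGT start: taken
R6=0%12=0
R2=6&31=6
R4=5-1=4
CMP R4, 2  (cmp 4,2)
JGT start: taken
R6=0%12=0
R2=6&31=6
R4=4-1=3
CMP R4, 2  (cmp 3,2)
JGT start: taken
R6=0%12=0
R2=6&31=6
R4=3-1=2
CMP R4, 2  (cmp 2,2)
JGT start: not taken
halt.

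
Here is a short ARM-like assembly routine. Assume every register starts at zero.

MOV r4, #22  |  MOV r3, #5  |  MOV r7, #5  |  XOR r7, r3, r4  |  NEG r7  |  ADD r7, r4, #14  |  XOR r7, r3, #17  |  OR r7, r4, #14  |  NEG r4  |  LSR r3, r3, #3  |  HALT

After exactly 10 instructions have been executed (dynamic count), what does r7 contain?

MOV r4, #22 → r4=22
MOV r3, #5 → r3=5
MOV r7, #5 → r7=5
XOR r7, r3, r4 → r7=5^22=19
NEG r7 → r7=-(19)=-19
ADD r7, r4, #14 → r7=22+14=36
XOR r7, r3, #17 → r7=5^17=20
OR r7, r4, #14 → r7=22|14=30
NEG r4 → r4=-(22)=-22
LSR r3, r3, #3 → r3=5>>3=0
After step 10: r7 = 30.

30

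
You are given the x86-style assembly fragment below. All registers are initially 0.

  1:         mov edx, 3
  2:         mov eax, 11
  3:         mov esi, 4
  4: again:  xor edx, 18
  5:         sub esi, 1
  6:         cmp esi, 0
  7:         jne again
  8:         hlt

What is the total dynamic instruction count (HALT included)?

after mov edx, 3: edx=3
after mov eax, 11: eax=11
after mov esi, 4: esi=4
after xor edx, 18: edx=3^18=17
after sub esi, 1: esi=4-1=3
cmp esi, 0  (cmp 3,0)
jne again: taken
after xor edx, 18: edx=17^18=3
after sub esi, 1: esi=3-1=2
cmp esi, 0  (cmp 2,0)
jne again: taken
after xor edx, 18: edx=3^18=17
after sub esi, 1: esi=2-1=1
cmp esi, 0  (cmp 1,0)
jne again: taken
after xor edx, 18: edx=17^18=3
after sub esi, 1: esi=1-1=0
cmp esi, 0  (cmp 0,0)
jne again: not taken
halt.
Total executed instructions: 20.

20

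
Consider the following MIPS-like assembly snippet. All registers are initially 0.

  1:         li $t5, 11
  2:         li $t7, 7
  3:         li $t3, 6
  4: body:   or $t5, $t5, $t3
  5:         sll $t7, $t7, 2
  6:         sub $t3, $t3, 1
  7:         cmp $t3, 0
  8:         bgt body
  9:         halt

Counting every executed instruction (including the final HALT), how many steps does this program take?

34

after li $t5, 11: $t5=11
after li $t7, 7: $t7=7
after li $t3, 6: $t3=6
after or $t5, $t5, $t3: $t5=11|6=15
after sll $t7, $t7, 2: $t7=7<<2=28
after sub $t3, $t3, 1: $t3=6-1=5
cmp $t3, 0  (cmp 5,0)
bgt body: taken
after or $t5, $t5, $t3: $t5=15|5=15
after sll $t7, $t7, 2: $t7=28<<2=112
after sub $t3, $t3, 1: $t3=5-1=4
cmp $t3, 0  (cmp 4,0)
bgt body: taken
after or $t5, $t5, $t3: $t5=15|4=15
after sll $t7, $t7, 2: $t7=112<<2=448
after sub $t3, $t3, 1: $t3=4-1=3
cmp $t3, 0  (cmp 3,0)
bgt body: taken
after or $t5, $t5, $t3: $t5=15|3=15
after sll $t7, $t7, 2: $t7=448<<2=1792
after sub $t3, $t3, 1: $t3=3-1=2
cmp $t3, 0  (cmp 2,0)
bgt body: taken
after or $t5, $t5, $t3: $t5=15|2=15
after sll $t7, $t7, 2: $t7=1792<<2=7168
after sub $t3, $t3, 1: $t3=2-1=1
cmp $t3, 0  (cmp 1,0)
bgt body: taken
after or $t5, $t5, $t3: $t5=15|1=15
after sll $t7, $t7, 2: $t7=7168<<2=28672
after sub $t3, $t3, 1: $t3=1-1=0
cmp $t3, 0  (cmp 0,0)
bgt body: not taken
halt.
Total executed instructions: 34.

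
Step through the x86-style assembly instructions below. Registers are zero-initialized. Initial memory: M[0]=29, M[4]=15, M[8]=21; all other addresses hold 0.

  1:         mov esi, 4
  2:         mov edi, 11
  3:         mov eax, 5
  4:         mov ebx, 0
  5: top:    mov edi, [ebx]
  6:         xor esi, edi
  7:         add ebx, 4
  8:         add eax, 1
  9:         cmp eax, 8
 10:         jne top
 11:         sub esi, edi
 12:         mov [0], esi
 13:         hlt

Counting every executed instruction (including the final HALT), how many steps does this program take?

25

mov esi, 4 → esi=4
mov edi, 11 → edi=11
mov eax, 5 → eax=5
mov ebx, 0 → ebx=0
mov edi, [ebx] → edi=M[0]=29
xor esi, edi → esi=4^29=25
add ebx, 4 → ebx=0+4=4
add eax, 1 → eax=5+1=6
cmp eax, 8  (cmp 6,8)
jne top: taken
mov edi, [ebx] → edi=M[4]=15
xor esi, edi → esi=25^15=22
add ebx, 4 → ebx=4+4=8
add eax, 1 → eax=6+1=7
cmp eax, 8  (cmp 7,8)
jne top: taken
mov edi, [ebx] → edi=M[8]=21
xor esi, edi → esi=22^21=3
add ebx, 4 → ebx=8+4=12
add eax, 1 → eax=7+1=8
cmp eax, 8  (cmp 8,8)
jne top: not taken
sub esi, edi → esi=3-21=-18
mov [0], esi → M[0]=-18
halt.
Total executed instructions: 25.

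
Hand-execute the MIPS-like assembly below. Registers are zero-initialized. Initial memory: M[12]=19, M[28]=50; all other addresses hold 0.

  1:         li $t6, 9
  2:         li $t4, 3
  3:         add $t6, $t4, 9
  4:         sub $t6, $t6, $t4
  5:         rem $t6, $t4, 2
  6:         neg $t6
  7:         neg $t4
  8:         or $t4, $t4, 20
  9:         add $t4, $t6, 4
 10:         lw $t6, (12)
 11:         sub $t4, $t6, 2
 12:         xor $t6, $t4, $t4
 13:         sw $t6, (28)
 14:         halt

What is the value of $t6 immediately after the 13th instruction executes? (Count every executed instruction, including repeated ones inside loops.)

0

li $t6, 9 → $t6=9
li $t4, 3 → $t4=3
add $t6, $t4, 9 → $t6=3+9=12
sub $t6, $t6, $t4 → $t6=12-3=9
rem $t6, $t4, 2 → $t6=3%2=1
neg $t6 → $t6=-(1)=-1
neg $t4 → $t4=-(3)=-3
or $t4, $t4, 20 → $t4=(-3)|20=-3
add $t4, $t6, 4 → $t4=(-1)+4=3
lw $t6, (12) → $t6=M[12]=19
sub $t4, $t6, 2 → $t4=19-2=17
xor $t6, $t4, $t4 → $t6=17^17=0
sw $t6, (28) → M[28]=0
After step 13: $t6 = 0.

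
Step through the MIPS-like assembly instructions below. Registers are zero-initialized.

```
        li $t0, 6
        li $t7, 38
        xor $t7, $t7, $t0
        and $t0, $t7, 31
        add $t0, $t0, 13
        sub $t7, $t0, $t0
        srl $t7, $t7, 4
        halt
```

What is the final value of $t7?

$t0=6
$t7=38
$t7=38^6=32
$t0=32&31=0
$t0=0+13=13
$t7=13-13=0
$t7=0>>4=0
halt.

0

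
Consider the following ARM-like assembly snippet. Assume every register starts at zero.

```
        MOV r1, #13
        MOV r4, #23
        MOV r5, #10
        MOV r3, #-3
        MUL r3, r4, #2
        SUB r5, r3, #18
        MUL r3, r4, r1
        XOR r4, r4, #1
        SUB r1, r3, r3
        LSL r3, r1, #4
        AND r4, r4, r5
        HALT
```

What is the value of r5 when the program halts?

28

MOV r1, #13 → r1=13
MOV r4, #23 → r4=23
MOV r5, #10 → r5=10
MOV r3, #-3 → r3=-3
MUL r3, r4, #2 → r3=23*2=46
SUB r5, r3, #18 → r5=46-18=28
MUL r3, r4, r1 → r3=23*13=299
XOR r4, r4, #1 → r4=23^1=22
SUB r1, r3, r3 → r1=299-299=0
LSL r3, r1, #4 → r3=0<<4=0
AND r4, r4, r5 → r4=22&28=20
halt.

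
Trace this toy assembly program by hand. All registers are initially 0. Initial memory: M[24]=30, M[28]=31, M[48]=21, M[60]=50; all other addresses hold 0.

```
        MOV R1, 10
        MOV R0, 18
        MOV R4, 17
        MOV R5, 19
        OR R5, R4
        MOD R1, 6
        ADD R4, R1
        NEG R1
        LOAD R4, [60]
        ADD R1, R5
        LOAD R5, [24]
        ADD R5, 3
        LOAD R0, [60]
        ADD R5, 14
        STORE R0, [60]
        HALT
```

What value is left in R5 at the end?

R1=10
R0=18
R4=17
R5=19
R5=19|17=19
R1=10%6=4
R4=17+4=21
R1=-(4)=-4
R4=M[60]=50
R1=(-4)+19=15
R5=M[24]=30
R5=30+3=33
R0=M[60]=50
R5=33+14=47
STORE R0, [60] → M[60]=50
halt.

47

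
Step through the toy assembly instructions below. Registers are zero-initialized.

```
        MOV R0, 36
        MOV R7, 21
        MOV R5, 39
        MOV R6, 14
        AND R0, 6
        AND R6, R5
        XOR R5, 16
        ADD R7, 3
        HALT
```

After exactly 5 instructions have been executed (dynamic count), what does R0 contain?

4

after MOV R0, 36: R0=36
after MOV R7, 21: R7=21
after MOV R5, 39: R5=39
after MOV R6, 14: R6=14
after AND R0, 6: R0=36&6=4
After step 5: R0 = 4.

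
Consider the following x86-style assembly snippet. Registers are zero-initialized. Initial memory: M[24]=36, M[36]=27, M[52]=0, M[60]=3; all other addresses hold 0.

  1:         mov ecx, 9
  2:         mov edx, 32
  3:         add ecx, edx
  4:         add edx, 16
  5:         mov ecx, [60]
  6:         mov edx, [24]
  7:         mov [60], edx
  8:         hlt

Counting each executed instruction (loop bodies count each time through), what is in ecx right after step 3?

41

after mov ecx, 9: ecx=9
after mov edx, 32: edx=32
after add ecx, edx: ecx=9+32=41
After step 3: ecx = 41.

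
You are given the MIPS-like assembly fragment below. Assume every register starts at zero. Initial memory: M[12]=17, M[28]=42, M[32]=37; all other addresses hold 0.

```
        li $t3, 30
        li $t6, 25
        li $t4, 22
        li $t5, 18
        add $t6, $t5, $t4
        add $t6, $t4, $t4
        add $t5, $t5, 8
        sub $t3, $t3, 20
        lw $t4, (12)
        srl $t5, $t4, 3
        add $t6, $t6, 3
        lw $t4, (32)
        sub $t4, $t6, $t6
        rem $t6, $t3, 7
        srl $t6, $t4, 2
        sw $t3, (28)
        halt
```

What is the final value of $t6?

0

after li $t3, 30: $t3=30
after li $t6, 25: $t6=25
after li $t4, 22: $t4=22
after li $t5, 18: $t5=18
after add $t6, $t5, $t4: $t6=18+22=40
after add $t6, $t4, $t4: $t6=22+22=44
after add $t5, $t5, 8: $t5=18+8=26
after sub $t3, $t3, 20: $t3=30-20=10
after lw $t4, (12): $t4=M[12]=17
after srl $t5, $t4, 3: $t5=17>>3=2
after add $t6, $t6, 3: $t6=44+3=47
after lw $t4, (32): $t4=M[32]=37
after sub $t4, $t6, $t6: $t4=47-47=0
after rem $t6, $t3, 7: $t6=10%7=3
after srl $t6, $t4, 2: $t6=0>>2=0
sw $t3, (28) → M[28]=10
halt.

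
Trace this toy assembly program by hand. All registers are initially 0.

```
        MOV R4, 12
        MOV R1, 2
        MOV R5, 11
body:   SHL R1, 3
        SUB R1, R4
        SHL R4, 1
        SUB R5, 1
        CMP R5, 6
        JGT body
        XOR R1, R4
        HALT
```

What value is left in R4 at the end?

384

R4=12
R1=2
R5=11
R1=2<<3=16
R1=16-12=4
R4=12<<1=24
R5=11-1=10
CMP R5, 6  (cmp 10,6)
JGT body: taken
R1=4<<3=32
R1=32-24=8
R4=24<<1=48
R5=10-1=9
CMP R5, 6  (cmp 9,6)
JGT body: taken
R1=8<<3=64
R1=64-48=16
R4=48<<1=96
R5=9-1=8
CMP R5, 6  (cmp 8,6)
JGT body: taken
R1=16<<3=128
R1=128-96=32
R4=96<<1=192
R5=8-1=7
CMP R5, 6  (cmp 7,6)
JGT body: taken
R1=32<<3=256
R1=256-192=64
R4=192<<1=384
R5=7-1=6
CMP R5, 6  (cmp 6,6)
JGT body: not taken
R1=64^384=448
halt.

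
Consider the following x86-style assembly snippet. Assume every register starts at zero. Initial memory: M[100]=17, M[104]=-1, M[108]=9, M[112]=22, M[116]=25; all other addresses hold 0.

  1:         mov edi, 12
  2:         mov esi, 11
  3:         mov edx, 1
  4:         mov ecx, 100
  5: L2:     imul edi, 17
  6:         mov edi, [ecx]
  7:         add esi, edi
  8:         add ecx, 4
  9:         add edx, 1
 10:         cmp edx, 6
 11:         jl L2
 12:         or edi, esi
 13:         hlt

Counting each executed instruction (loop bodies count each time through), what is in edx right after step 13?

2

edi=12
esi=11
edx=1
ecx=100
edi=12*17=204
edi=M[100]=17
esi=11+17=28
ecx=100+4=104
edx=1+1=2
cmp edx, 6  (cmp 2,6)
jl L2: taken
edi=17*17=289
edi=M[104]=-1
After step 13: edx = 2.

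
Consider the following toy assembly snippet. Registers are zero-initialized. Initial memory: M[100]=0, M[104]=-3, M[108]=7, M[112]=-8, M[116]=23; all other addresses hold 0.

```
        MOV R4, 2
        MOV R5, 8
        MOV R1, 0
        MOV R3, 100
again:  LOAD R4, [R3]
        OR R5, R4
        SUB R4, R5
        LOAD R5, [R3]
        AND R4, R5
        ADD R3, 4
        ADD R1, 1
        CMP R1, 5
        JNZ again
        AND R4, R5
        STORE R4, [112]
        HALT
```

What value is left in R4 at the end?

MOV R4, 2 → R4=2
MOV R5, 8 → R5=8
MOV R1, 0 → R1=0
MOV R3, 100 → R3=100
LOAD R4, [R3] → R4=M[100]=0
OR R5, R4 → R5=8|0=8
SUB R4, R5 → R4=0-8=-8
LOAD R5, [R3] → R5=M[100]=0
AND R4, R5 → R4=(-8)&0=0
ADD R3, 4 → R3=100+4=104
ADD R1, 1 → R1=0+1=1
CMP R1, 5  (cmp 1,5)
JNZ again: taken
LOAD R4, [R3] → R4=M[104]=-3
OR R5, R4 → R5=0|(-3)=-3
SUB R4, R5 → R4=(-3)-(-3)=0
LOAD R5, [R3] → R5=M[104]=-3
AND R4, R5 → R4=0&(-3)=0
ADD R3, 4 → R3=104+4=108
ADD R1, 1 → R1=1+1=2
CMP R1, 5  (cmp 2,5)
JNZ again: taken
LOAD R4, [R3] → R4=M[108]=7
OR R5, R4 → R5=(-3)|7=-1
SUB R4, R5 → R4=7-(-1)=8
LOAD R5, [R3] → R5=M[108]=7
AND R4, R5 → R4=8&7=0
ADD R3, 4 → R3=108+4=112
ADD R1, 1 → R1=2+1=3
CMP R1, 5  (cmp 3,5)
JNZ again: taken
LOAD R4, [R3] → R4=M[112]=-8
OR R5, R4 → R5=7|(-8)=-1
SUB R4, R5 → R4=(-8)-(-1)=-7
LOAD R5, [R3] → R5=M[112]=-8
AND R4, R5 → R4=(-7)&(-8)=-8
ADD R3, 4 → R3=112+4=116
ADD R1, 1 → R1=3+1=4
CMP R1, 5  (cmp 4,5)
JNZ again: taken
LOAD R4, [R3] → R4=M[116]=23
OR R5, R4 → R5=(-8)|23=-1
SUB R4, R5 → R4=23-(-1)=24
LOAD R5, [R3] → R5=M[116]=23
AND R4, R5 → R4=24&23=16
ADD R3, 4 → R3=116+4=120
ADD R1, 1 → R1=4+1=5
CMP R1, 5  (cmp 5,5)
JNZ again: not taken
AND R4, R5 → R4=16&23=16
STORE R4, [112] → M[112]=16
halt.

16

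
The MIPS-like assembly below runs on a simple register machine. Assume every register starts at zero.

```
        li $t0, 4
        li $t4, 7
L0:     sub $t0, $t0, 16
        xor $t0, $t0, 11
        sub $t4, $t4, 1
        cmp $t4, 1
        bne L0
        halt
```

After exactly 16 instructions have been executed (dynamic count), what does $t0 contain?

-33

after li $t0, 4: $t0=4
after li $t4, 7: $t4=7
after sub $t0, $t0, 16: $t0=4-16=-12
after xor $t0, $t0, 11: $t0=(-12)^11=-1
after sub $t4, $t4, 1: $t4=7-1=6
cmp $t4, 1  (cmp 6,1)
bne L0: taken
after sub $t0, $t0, 16: $t0=(-1)-16=-17
after xor $t0, $t0, 11: $t0=(-17)^11=-28
after sub $t4, $t4, 1: $t4=6-1=5
cmp $t4, 1  (cmp 5,1)
bne L0: taken
after sub $t0, $t0, 16: $t0=(-28)-16=-44
after xor $t0, $t0, 11: $t0=(-44)^11=-33
after sub $t4, $t4, 1: $t4=5-1=4
cmp $t4, 1  (cmp 4,1)
After step 16: $t0 = -33.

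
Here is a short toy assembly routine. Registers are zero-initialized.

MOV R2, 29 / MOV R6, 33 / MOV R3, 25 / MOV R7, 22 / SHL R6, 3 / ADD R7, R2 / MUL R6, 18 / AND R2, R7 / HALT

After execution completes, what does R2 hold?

17

R2=29
R6=33
R3=25
R7=22
R6=33<<3=264
R7=22+29=51
R6=264*18=4752
R2=29&51=17
halt.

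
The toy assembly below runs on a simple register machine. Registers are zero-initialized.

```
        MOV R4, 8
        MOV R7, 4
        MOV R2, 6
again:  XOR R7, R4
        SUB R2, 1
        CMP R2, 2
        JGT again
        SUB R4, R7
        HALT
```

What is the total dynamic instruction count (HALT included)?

21

R4=8
R7=4
R2=6
R7=4^8=12
R2=6-1=5
CMP R2, 2  (cmp 5,2)
JGT again: taken
R7=12^8=4
R2=5-1=4
CMP R2, 2  (cmp 4,2)
JGT again: taken
R7=4^8=12
R2=4-1=3
CMP R2, 2  (cmp 3,2)
JGT again: taken
R7=12^8=4
R2=3-1=2
CMP R2, 2  (cmp 2,2)
JGT again: not taken
R4=8-4=4
halt.
Total executed instructions: 21.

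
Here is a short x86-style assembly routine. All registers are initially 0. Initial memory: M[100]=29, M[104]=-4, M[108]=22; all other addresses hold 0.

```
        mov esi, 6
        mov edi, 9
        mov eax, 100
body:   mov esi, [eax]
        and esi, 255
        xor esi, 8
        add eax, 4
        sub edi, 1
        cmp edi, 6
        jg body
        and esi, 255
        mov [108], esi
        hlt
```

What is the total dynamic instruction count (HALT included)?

mov esi, 6 → esi=6
mov edi, 9 → edi=9
mov eax, 100 → eax=100
mov esi, [eax] → esi=M[100]=29
and esi, 255 → esi=29&255=29
xor esi, 8 → esi=29^8=21
add eax, 4 → eax=100+4=104
sub edi, 1 → edi=9-1=8
cmp edi, 6  (cmp 8,6)
jg body: taken
mov esi, [eax] → esi=M[104]=-4
and esi, 255 → esi=(-4)&255=252
xor esi, 8 → esi=252^8=244
add eax, 4 → eax=104+4=108
sub edi, 1 → edi=8-1=7
cmp edi, 6  (cmp 7,6)
jg body: taken
mov esi, [eax] → esi=M[108]=22
and esi, 255 → esi=22&255=22
xor esi, 8 → esi=22^8=30
add eax, 4 → eax=108+4=112
sub edi, 1 → edi=7-1=6
cmp edi, 6  (cmp 6,6)
jg body: not taken
and esi, 255 → esi=30&255=30
mov [108], esi → M[108]=30
halt.
Total executed instructions: 27.

27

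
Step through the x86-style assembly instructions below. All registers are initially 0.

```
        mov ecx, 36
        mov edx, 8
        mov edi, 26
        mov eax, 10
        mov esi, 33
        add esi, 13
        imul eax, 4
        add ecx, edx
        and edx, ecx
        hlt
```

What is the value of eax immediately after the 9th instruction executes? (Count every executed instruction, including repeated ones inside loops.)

after mov ecx, 36: ecx=36
after mov edx, 8: edx=8
after mov edi, 26: edi=26
after mov eax, 10: eax=10
after mov esi, 33: esi=33
after add esi, 13: esi=33+13=46
after imul eax, 4: eax=10*4=40
after add ecx, edx: ecx=36+8=44
after and edx, ecx: edx=8&44=8
After step 9: eax = 40.

40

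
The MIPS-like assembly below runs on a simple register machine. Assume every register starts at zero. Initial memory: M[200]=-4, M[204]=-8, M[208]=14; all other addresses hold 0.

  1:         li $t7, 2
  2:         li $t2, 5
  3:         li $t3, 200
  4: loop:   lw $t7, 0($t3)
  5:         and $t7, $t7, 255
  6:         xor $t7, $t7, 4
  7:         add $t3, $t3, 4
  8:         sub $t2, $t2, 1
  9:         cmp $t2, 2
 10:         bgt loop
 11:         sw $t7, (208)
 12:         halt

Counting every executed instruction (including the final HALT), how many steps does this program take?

26

$t7=2
$t2=5
$t3=200
$t7=M[200]=-4
$t7=(-4)&255=252
$t7=252^4=248
$t3=200+4=204
$t2=5-1=4
cmp $t2, 2  (cmp 4,2)
bgt loop: taken
$t7=M[204]=-8
$t7=(-8)&255=248
$t7=248^4=252
$t3=204+4=208
$t2=4-1=3
cmp $t2, 2  (cmp 3,2)
bgt loop: taken
$t7=M[208]=14
$t7=14&255=14
$t7=14^4=10
$t3=208+4=212
$t2=3-1=2
cmp $t2, 2  (cmp 2,2)
bgt loop: not taken
sw $t7, (208) → M[208]=10
halt.
Total executed instructions: 26.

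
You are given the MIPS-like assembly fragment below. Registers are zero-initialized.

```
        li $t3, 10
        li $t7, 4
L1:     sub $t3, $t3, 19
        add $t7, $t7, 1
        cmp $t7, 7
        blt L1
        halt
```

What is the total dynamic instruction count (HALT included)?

after li $t3, 10: $t3=10
after li $t7, 4: $t7=4
after sub $t3, $t3, 19: $t3=10-19=-9
after add $t7, $t7, 1: $t7=4+1=5
cmp $t7, 7  (cmp 5,7)
blt L1: taken
after sub $t3, $t3, 19: $t3=(-9)-19=-28
after add $t7, $t7, 1: $t7=5+1=6
cmp $t7, 7  (cmp 6,7)
blt L1: taken
after sub $t3, $t3, 19: $t3=(-28)-19=-47
after add $t7, $t7, 1: $t7=6+1=7
cmp $t7, 7  (cmp 7,7)
blt L1: not taken
halt.
Total executed instructions: 15.

15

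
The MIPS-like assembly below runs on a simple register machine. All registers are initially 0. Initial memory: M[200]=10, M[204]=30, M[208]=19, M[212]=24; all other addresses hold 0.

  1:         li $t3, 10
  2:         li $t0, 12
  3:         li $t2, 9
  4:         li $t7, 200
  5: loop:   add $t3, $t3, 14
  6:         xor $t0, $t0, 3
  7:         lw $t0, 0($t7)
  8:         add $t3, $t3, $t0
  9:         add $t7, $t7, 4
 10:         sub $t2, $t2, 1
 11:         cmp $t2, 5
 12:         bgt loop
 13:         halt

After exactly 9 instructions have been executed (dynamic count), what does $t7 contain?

$t3=10
$t0=12
$t2=9
$t7=200
$t3=10+14=24
$t0=12^3=15
$t0=M[200]=10
$t3=24+10=34
$t7=200+4=204
After step 9: $t7 = 204.

204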